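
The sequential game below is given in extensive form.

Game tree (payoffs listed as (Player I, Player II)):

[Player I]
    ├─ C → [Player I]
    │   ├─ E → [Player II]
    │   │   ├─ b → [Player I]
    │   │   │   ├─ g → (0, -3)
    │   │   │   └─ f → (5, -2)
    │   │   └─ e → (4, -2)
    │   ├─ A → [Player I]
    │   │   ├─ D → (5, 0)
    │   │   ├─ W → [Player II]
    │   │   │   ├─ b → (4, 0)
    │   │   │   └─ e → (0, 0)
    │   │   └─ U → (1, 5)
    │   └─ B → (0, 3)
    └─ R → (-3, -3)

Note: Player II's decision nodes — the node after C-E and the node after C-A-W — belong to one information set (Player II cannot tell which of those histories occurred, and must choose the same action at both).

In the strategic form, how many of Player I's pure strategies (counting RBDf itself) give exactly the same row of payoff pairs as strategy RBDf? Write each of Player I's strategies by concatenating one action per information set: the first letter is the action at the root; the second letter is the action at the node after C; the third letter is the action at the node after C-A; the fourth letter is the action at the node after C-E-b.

Row for RBDf (columns b, e): (-3,-3) (-3,-3).
Under RBDf, Player I's choice at the node after C and at the node after C-A and at the node after C-E-b can never be reached regardless of what Player II does, so varying those choices leaves every outcome unchanged.
Holding the reachable choices fixed and varying the unreachable ones freely already gives 3 × 3 × 2 = 18 equivalent strategies.
No other strategy reproduces this row, so those 18 are the full class: REDg, REDf, REWg, REWf, REUg, REUf, RADg, RADf, RAWg, RAWf, RAUg, RAUf, RBDg, RBDf, RBWg, RBWf, RBUg, RBUf.

18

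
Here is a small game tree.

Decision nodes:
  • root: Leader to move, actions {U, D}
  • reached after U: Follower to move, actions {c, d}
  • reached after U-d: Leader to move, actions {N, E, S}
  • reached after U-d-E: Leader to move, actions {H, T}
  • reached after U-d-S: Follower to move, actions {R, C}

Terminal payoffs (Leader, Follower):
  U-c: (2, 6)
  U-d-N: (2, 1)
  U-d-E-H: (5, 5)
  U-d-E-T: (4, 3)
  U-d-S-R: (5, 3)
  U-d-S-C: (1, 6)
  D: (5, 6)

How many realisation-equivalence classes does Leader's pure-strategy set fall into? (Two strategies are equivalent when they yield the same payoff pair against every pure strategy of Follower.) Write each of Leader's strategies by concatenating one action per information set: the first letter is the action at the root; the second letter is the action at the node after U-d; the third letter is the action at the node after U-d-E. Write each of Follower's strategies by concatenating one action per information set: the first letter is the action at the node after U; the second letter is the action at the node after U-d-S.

5

Leader has 12 pure strategies: UNH, UNT, UEH, UET, USH, UST, DNH, DNT, DEH, DET, DSH, DST. Columns: cR, cC, dR, dC.
{UNH, UNT} → row (2,6) (2,6) (2,1) (2,1)
{UEH} → row (2,6) (2,6) (5,5) (5,5)
{UET} → row (2,6) (2,6) (4,3) (4,3)
{USH, UST} → row (2,6) (2,6) (5,3) (1,6)
{DNH, DNT, DEH, DET, DSH, DST} → row (5,6) (5,6) (5,6) (5,6)
That's 5 distinct rows out of 12 strategies.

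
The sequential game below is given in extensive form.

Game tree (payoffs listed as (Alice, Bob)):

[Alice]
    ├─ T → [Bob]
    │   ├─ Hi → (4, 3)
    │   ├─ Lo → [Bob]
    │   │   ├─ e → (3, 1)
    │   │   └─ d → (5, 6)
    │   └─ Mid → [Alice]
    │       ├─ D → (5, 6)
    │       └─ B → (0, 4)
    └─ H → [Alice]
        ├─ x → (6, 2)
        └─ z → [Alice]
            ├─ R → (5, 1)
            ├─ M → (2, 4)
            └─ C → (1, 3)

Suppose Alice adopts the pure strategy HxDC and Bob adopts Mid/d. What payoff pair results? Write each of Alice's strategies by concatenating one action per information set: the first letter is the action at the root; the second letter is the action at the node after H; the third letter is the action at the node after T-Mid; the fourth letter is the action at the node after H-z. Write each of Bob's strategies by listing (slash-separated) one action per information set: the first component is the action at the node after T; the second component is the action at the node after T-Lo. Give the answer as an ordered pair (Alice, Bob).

(6, 2)

Trace the play path from the root:
  Alice plays H
  Alice plays x at [H]
→ terminal payoff (6, 2).
(Alice's choice at the node after T-Mid is never reached on this path, so it doesn't affect the outcome.)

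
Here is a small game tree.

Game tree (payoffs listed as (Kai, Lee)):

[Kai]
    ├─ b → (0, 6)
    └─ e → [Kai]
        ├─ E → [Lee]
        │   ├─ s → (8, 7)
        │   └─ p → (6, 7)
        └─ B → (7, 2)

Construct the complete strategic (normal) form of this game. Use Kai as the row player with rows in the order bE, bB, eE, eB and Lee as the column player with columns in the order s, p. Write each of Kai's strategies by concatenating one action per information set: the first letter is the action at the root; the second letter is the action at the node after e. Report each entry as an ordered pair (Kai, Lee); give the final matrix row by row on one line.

Row bE: s→(0,6), p→(0,6)
Row bB: s→(0,6), p→(0,6)
Row eE: s→(8,7), p→(6,7)
Row eB: s→(7,2), p→(7,2)

bE: (0,6) (0,6) | bB: (0,6) (0,6) | eE: (8,7) (6,7) | eB: (7,2) (7,2)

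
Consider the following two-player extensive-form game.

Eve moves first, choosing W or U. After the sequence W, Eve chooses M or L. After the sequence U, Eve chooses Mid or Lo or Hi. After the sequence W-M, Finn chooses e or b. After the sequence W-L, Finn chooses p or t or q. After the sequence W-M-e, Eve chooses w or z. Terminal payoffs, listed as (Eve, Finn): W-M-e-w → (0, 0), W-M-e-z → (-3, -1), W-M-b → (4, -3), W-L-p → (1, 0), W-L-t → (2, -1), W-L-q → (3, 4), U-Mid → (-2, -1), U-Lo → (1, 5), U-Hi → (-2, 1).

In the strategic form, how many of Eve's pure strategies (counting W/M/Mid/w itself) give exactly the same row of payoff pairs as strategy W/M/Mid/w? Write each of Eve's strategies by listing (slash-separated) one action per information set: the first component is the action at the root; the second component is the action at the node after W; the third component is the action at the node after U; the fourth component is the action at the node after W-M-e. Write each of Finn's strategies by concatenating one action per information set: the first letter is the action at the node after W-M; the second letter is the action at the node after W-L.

3

Row for W/M/Mid/w (columns ep, et, eq, bp, bt, bq): (0,0) (0,0) (0,0) (4,-3) (4,-3) (4,-3).
Under W/M/Mid/w, Eve's choice at the node after U can never be reached regardless of what Finn does, so varying those choices leaves every outcome unchanged.
Holding the reachable choices fixed and varying the unreachable one freely already gives 3 equivalent strategies.
No other strategy reproduces this row, so those 3 are the full class: W/M/Mid/w, W/M/Lo/w, W/M/Hi/w.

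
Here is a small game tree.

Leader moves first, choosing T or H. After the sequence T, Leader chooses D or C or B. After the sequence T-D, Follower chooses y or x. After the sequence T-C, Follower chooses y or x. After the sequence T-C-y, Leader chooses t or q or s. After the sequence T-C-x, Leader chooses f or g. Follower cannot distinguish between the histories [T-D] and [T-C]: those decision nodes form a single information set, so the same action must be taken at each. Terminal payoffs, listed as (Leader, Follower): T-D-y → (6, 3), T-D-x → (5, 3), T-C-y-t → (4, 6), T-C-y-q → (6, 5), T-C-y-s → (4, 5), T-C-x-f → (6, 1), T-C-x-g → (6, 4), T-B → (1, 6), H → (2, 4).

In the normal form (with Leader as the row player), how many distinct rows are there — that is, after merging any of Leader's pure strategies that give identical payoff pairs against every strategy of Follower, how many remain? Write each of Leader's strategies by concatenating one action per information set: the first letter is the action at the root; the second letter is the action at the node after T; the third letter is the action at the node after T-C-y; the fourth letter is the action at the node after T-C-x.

9

Leader has 36 pure strategies: TDtf, TDtg, TDqf, TDqg, TDsf, TDsg, TCtf, TCtg, TCqf, TCqg, TCsf, TCsg, TBtf, TBtg, TBqf, TBqg, TBsf, TBsg, HDtf, HDtg, HDqf, HDqg, HDsf, HDsg, HCtf, HCtg, HCqf, HCqg, HCsf, HCsg, HBtf, HBtg, HBqf, HBqg, HBsf, HBsg. Columns: y, x.
{TDtf, TDtg, TDqf, TDqg, TDsf, TDsg} → row (6,3) (5,3)
{TCtf} → row (4,6) (6,1)
{TCtg} → row (4,6) (6,4)
{TCqf} → row (6,5) (6,1)
{TCqg} → row (6,5) (6,4)
{TCsf} → row (4,5) (6,1)
{TCsg} → row (4,5) (6,4)
{TBtf, TBtg, TBqf, TBqg, TBsf, TBsg} → row (1,6) (1,6)
{HDtf, HDtg, HDqf, HDqg, HDsf, HDsg, HCtf, HCtg, HCqf, HCqg, HCsf, HCsg, HBtf, HBtg, HBqf, HBqg, HBsf, HBsg} → row (2,4) (2,4)
That's 9 distinct rows out of 36 strategies.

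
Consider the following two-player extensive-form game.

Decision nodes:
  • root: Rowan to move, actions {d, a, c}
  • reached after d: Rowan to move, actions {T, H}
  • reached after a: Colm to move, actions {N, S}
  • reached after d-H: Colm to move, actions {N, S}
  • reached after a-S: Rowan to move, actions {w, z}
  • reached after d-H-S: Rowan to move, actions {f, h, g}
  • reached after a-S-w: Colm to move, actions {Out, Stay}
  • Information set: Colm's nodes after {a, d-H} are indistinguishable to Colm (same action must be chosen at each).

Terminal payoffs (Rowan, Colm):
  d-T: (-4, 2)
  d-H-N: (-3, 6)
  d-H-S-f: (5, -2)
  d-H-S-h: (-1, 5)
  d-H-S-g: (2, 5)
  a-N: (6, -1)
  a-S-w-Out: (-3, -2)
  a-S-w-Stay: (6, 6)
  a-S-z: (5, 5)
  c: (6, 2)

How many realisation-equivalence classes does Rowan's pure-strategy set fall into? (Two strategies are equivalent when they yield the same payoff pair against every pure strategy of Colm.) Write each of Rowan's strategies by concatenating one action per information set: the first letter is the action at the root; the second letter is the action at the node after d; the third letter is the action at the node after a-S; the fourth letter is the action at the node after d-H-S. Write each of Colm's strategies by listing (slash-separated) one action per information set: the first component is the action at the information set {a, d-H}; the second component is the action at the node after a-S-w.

Rowan has 36 pure strategies: dTwf, dTwh, dTwg, dTzf, dTzh, dTzg, dHwf, dHwh, dHwg, dHzf, dHzh, dHzg, aTwf, aTwh, aTwg, aTzf, aTzh, aTzg, aHwf, aHwh, aHwg, aHzf, aHzh, aHzg, cTwf, cTwh, cTwg, cTzf, cTzh, cTzg, cHwf, cHwh, cHwg, cHzf, cHzh, cHzg. Columns: N/Out, N/Stay, S/Out, S/Stay.
{dTwf, dTwh, dTwg, dTzf, dTzh, dTzg} → row (-4,2) (-4,2) (-4,2) (-4,2)
{dHwf, dHzf} → row (-3,6) (-3,6) (5,-2) (5,-2)
{dHwh, dHzh} → row (-3,6) (-3,6) (-1,5) (-1,5)
{dHwg, dHzg} → row (-3,6) (-3,6) (2,5) (2,5)
{aTwf, aTwh, aTwg, aHwf, aHwh, aHwg} → row (6,-1) (6,-1) (-3,-2) (6,6)
{aTzf, aTzh, aTzg, aHzf, aHzh, aHzg} → row (6,-1) (6,-1) (5,5) (5,5)
{cTwf, cTwh, cTwg, cTzf, cTzh, cTzg, cHwf, cHwh, cHwg, cHzf, cHzh, cHzg} → row (6,2) (6,2) (6,2) (6,2)
That's 7 distinct rows out of 36 strategies.

7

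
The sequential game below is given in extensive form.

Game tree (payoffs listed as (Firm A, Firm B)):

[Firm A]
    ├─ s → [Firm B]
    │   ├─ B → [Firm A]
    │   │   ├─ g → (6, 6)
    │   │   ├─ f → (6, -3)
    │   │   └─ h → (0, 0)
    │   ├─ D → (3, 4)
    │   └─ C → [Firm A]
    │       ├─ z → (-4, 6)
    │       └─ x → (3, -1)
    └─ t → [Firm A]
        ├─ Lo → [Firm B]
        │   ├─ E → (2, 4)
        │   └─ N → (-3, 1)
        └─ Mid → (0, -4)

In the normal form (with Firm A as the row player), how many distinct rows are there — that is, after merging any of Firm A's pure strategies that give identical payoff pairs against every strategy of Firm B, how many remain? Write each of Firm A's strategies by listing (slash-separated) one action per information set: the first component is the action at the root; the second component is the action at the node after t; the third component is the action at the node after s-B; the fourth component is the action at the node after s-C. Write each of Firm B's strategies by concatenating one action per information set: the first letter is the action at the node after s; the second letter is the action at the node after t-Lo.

8

Firm A has 24 pure strategies: s/Lo/g/z, s/Lo/g/x, s/Lo/f/z, s/Lo/f/x, s/Lo/h/z, s/Lo/h/x, s/Mid/g/z, s/Mid/g/x, s/Mid/f/z, s/Mid/f/x, s/Mid/h/z, s/Mid/h/x, t/Lo/g/z, t/Lo/g/x, t/Lo/f/z, t/Lo/f/x, t/Lo/h/z, t/Lo/h/x, t/Mid/g/z, t/Mid/g/x, t/Mid/f/z, t/Mid/f/x, t/Mid/h/z, t/Mid/h/x. Columns: BE, BN, DE, DN, CE, CN.
{s/Lo/g/z, s/Mid/g/z} → row (6,6) (6,6) (3,4) (3,4) (-4,6) (-4,6)
{s/Lo/g/x, s/Mid/g/x} → row (6,6) (6,6) (3,4) (3,4) (3,-1) (3,-1)
{s/Lo/f/z, s/Mid/f/z} → row (6,-3) (6,-3) (3,4) (3,4) (-4,6) (-4,6)
{s/Lo/f/x, s/Mid/f/x} → row (6,-3) (6,-3) (3,4) (3,4) (3,-1) (3,-1)
{s/Lo/h/z, s/Mid/h/z} → row (0,0) (0,0) (3,4) (3,4) (-4,6) (-4,6)
{s/Lo/h/x, s/Mid/h/x} → row (0,0) (0,0) (3,4) (3,4) (3,-1) (3,-1)
{t/Lo/g/z, t/Lo/g/x, t/Lo/f/z, t/Lo/f/x, t/Lo/h/z, t/Lo/h/x} → row (2,4) (-3,1) (2,4) (-3,1) (2,4) (-3,1)
{t/Mid/g/z, t/Mid/g/x, t/Mid/f/z, t/Mid/f/x, t/Mid/h/z, t/Mid/h/x} → row (0,-4) (0,-4) (0,-4) (0,-4) (0,-4) (0,-4)
That's 8 distinct rows out of 24 strategies.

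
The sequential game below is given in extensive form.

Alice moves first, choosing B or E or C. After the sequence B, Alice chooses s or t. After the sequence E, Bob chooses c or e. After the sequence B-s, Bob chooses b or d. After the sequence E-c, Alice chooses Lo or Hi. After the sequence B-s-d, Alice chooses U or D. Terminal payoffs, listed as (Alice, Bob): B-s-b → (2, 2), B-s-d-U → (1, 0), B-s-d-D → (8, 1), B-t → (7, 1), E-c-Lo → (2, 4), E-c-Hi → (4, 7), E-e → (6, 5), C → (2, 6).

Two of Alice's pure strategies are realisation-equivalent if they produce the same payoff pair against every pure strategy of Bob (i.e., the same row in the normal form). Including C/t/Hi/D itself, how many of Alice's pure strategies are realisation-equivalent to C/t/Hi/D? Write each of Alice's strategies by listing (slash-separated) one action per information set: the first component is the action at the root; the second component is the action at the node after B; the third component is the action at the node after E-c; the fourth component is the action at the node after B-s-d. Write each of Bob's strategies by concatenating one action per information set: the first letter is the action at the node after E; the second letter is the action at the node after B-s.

Row for C/t/Hi/D (columns cb, cd, eb, ed): (2,6) (2,6) (2,6) (2,6).
Under C/t/Hi/D, Alice's choice at the node after B and at the node after E-c and at the node after B-s-d can never be reached regardless of what Bob does, so varying those choices leaves every outcome unchanged.
Holding the reachable choices fixed and varying the unreachable ones freely already gives 2 × 2 × 2 = 8 equivalent strategies.
No other strategy reproduces this row, so those 8 are the full class: C/s/Lo/U, C/s/Lo/D, C/s/Hi/U, C/s/Hi/D, C/t/Lo/U, C/t/Lo/D, C/t/Hi/U, C/t/Hi/D.

8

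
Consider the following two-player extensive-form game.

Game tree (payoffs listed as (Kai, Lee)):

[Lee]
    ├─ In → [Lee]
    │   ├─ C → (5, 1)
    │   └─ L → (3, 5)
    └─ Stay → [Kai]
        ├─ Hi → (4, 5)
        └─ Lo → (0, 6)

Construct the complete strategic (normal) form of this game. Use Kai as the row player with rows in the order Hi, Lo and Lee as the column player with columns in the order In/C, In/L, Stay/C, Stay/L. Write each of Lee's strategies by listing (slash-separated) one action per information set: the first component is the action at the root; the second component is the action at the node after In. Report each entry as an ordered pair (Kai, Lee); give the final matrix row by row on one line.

         In/C     In/L   Stay/C   Stay/L
  Hi    (5,1)    (3,5)    (4,5)    (4,5)
  Lo    (5,1)    (3,5)    (0,6)    (0,6)

Hi: (5,1) (3,5) (4,5) (4,5) | Lo: (5,1) (3,5) (0,6) (0,6)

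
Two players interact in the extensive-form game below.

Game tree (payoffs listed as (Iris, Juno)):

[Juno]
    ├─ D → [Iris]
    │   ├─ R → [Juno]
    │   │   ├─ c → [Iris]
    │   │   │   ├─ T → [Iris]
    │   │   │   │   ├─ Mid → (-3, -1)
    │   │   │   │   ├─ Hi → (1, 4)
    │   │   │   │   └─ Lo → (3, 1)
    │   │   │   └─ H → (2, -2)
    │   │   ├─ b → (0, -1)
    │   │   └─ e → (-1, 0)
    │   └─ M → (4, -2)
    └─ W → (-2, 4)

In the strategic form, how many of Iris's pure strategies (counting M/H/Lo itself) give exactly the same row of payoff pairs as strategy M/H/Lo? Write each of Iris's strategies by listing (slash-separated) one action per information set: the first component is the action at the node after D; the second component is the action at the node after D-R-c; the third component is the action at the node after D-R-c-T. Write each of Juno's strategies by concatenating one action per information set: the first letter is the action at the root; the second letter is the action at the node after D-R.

6

Row for M/H/Lo (columns Dc, Db, De, Wc, Wb, We): (4,-2) (4,-2) (4,-2) (-2,4) (-2,4) (-2,4).
Under M/H/Lo, Iris's choice at the node after D-R-c and at the node after D-R-c-T can never be reached regardless of what Juno does, so varying those choices leaves every outcome unchanged.
Holding the reachable choices fixed and varying the unreachable ones freely already gives 2 × 3 = 6 equivalent strategies.
No other strategy reproduces this row, so those 6 are the full class: M/T/Mid, M/T/Hi, M/T/Lo, M/H/Mid, M/H/Hi, M/H/Lo.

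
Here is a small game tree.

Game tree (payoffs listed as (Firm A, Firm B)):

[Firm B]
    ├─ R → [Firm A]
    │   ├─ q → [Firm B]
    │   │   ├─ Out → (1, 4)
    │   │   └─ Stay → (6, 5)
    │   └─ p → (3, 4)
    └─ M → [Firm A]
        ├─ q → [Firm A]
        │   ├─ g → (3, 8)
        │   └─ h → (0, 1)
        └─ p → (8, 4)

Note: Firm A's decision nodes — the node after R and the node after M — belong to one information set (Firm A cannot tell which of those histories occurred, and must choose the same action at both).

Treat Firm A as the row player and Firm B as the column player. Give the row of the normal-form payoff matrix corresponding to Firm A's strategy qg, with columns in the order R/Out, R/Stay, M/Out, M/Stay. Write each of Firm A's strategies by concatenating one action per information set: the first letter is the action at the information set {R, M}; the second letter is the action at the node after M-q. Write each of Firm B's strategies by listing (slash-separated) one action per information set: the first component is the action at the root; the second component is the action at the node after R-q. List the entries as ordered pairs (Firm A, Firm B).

vs R/Out: Firm B plays R → Firm A plays q at [R] → Firm B plays Out at [R-q] → (1, 4)
vs R/Stay: Firm B plays R → Firm A plays q at [R] → Firm B plays Stay at [R-q] → (6, 5)
vs M/Out: Firm B plays M → Firm A plays q at [M] → Firm A plays g at [M-q] → (3, 8)
vs M/Stay: Firm B plays M → Firm A plays q at [M] → Firm A plays g at [M-q] → (3, 8)

(1,4) (6,5) (3,8) (3,8)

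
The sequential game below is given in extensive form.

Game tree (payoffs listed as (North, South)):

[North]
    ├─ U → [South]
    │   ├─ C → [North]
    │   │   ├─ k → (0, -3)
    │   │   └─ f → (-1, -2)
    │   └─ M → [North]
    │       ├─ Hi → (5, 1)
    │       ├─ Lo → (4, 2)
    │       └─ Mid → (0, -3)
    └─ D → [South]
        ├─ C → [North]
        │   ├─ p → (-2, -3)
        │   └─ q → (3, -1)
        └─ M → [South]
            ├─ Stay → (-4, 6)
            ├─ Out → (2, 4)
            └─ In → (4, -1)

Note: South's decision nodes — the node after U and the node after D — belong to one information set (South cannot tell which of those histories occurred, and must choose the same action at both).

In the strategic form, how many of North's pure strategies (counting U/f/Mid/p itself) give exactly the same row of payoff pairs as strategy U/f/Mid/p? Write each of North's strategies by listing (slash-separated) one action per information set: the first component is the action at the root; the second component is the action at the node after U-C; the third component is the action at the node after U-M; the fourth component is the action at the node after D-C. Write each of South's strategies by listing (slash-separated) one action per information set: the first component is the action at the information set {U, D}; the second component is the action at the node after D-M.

Row for U/f/Mid/p (columns C/Stay, C/Out, C/In, M/Stay, M/Out, M/In): (-1,-2) (-1,-2) (-1,-2) (0,-3) (0,-3) (0,-3).
Under U/f/Mid/p, North's choice at the node after D-C can never be reached regardless of what South does, so varying those choices leaves every outcome unchanged.
Holding the reachable choices fixed and varying the unreachable one freely already gives 2 equivalent strategies.
No other strategy reproduces this row, so those 2 are the full class: U/f/Mid/p, U/f/Mid/q.

2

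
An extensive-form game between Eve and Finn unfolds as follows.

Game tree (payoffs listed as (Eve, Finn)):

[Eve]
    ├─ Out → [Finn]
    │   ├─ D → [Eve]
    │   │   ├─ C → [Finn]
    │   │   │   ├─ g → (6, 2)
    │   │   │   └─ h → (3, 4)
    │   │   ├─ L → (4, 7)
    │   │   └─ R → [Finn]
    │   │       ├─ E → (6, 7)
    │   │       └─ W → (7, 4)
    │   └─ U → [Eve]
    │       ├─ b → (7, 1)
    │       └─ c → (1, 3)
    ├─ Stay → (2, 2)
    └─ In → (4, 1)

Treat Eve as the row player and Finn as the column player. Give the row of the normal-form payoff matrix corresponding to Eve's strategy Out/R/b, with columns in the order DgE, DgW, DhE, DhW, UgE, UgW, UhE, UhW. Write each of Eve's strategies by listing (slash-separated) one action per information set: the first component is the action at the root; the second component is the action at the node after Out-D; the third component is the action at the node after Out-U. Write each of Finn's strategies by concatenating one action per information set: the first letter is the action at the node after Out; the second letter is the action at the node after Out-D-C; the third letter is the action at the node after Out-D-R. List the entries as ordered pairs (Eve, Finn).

vs DgE: Eve plays Out → Finn plays D at [Out] → Eve plays R at [Out-D] → Finn plays E at [Out-D-R] → (6, 7)
vs DgW: Eve plays Out → Finn plays D at [Out] → Eve plays R at [Out-D] → Finn plays W at [Out-D-R] → (7, 4)
vs DhE: Eve plays Out → Finn plays D at [Out] → Eve plays R at [Out-D] → Finn plays E at [Out-D-R] → (6, 7)
vs DhW: Eve plays Out → Finn plays D at [Out] → Eve plays R at [Out-D] → Finn plays W at [Out-D-R] → (7, 4)
vs UgE: Eve plays Out → Finn plays U at [Out] → Eve plays b at [Out-U] → (7, 1)
vs UgW: Eve plays Out → Finn plays U at [Out] → Eve plays b at [Out-U] → (7, 1)
vs UhE: Eve plays Out → Finn plays U at [Out] → Eve plays b at [Out-U] → (7, 1)
vs UhW: Eve plays Out → Finn plays U at [Out] → Eve plays b at [Out-U] → (7, 1)

(6,7) (7,4) (6,7) (7,4) (7,1) (7,1) (7,1) (7,1)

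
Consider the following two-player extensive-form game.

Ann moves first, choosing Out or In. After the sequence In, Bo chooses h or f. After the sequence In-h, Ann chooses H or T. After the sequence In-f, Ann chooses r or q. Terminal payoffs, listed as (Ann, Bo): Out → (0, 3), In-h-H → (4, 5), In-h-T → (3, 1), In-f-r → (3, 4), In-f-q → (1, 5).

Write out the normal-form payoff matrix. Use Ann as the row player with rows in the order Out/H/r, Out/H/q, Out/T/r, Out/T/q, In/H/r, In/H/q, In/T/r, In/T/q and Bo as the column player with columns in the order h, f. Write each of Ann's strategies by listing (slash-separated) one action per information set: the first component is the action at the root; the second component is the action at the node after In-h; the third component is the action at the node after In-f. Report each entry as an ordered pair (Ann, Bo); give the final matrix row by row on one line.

               h        f
Out/H/r    (0,3)    (0,3)
Out/H/q    (0,3)    (0,3)
Out/T/r    (0,3)    (0,3)
Out/T/q    (0,3)    (0,3)
 In/H/r    (4,5)    (3,4)
 In/H/q    (4,5)    (1,5)
 In/T/r    (3,1)    (3,4)
 In/T/q    (3,1)    (1,5)

Out/H/r: (0,3) (0,3) | Out/H/q: (0,3) (0,3) | Out/T/r: (0,3) (0,3) | Out/T/q: (0,3) (0,3) | In/H/r: (4,5) (3,4) | In/H/q: (4,5) (1,5) | In/T/r: (3,1) (3,4) | In/T/q: (3,1) (1,5)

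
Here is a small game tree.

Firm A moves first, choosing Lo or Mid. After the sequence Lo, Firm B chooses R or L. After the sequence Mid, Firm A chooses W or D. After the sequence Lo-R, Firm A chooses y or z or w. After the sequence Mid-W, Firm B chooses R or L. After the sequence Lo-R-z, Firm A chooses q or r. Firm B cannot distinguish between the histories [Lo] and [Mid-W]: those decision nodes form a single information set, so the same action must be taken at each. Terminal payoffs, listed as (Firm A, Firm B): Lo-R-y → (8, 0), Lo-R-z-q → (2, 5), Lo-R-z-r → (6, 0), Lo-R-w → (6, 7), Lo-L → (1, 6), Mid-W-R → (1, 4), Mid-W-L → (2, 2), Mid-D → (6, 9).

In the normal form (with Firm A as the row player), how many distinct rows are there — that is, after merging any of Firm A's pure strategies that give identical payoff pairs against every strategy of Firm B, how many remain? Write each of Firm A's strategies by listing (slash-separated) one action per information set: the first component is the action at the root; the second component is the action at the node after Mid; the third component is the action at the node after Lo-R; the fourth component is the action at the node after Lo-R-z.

Firm A has 24 pure strategies: Lo/W/y/q, Lo/W/y/r, Lo/W/z/q, Lo/W/z/r, Lo/W/w/q, Lo/W/w/r, Lo/D/y/q, Lo/D/y/r, Lo/D/z/q, Lo/D/z/r, Lo/D/w/q, Lo/D/w/r, Mid/W/y/q, Mid/W/y/r, Mid/W/z/q, Mid/W/z/r, Mid/W/w/q, Mid/W/w/r, Mid/D/y/q, Mid/D/y/r, Mid/D/z/q, Mid/D/z/r, Mid/D/w/q, Mid/D/w/r. Columns: R, L.
{Lo/W/y/q, Lo/W/y/r, Lo/D/y/q, Lo/D/y/r} → row (8,0) (1,6)
{Lo/W/z/q, Lo/D/z/q} → row (2,5) (1,6)
{Lo/W/z/r, Lo/D/z/r} → row (6,0) (1,6)
{Lo/W/w/q, Lo/W/w/r, Lo/D/w/q, Lo/D/w/r} → row (6,7) (1,6)
{Mid/W/y/q, Mid/W/y/r, Mid/W/z/q, Mid/W/z/r, Mid/W/w/q, Mid/W/w/r} → row (1,4) (2,2)
{Mid/D/y/q, Mid/D/y/r, Mid/D/z/q, Mid/D/z/r, Mid/D/w/q, Mid/D/w/r} → row (6,9) (6,9)
That's 6 distinct rows out of 24 strategies.

6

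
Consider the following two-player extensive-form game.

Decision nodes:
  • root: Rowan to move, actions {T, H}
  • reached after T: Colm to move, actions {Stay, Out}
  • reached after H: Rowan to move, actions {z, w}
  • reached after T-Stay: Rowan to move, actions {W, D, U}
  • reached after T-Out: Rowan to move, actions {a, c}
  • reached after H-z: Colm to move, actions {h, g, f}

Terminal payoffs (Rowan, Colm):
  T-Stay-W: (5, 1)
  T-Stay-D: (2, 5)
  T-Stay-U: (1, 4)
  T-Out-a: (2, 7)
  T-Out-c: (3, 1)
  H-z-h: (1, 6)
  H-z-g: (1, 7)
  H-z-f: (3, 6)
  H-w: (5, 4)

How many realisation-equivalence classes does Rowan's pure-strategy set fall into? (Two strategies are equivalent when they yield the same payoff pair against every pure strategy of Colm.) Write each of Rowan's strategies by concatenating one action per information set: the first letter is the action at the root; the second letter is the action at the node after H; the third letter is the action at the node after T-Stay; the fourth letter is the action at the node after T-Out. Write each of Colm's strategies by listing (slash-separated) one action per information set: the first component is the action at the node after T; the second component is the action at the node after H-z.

8

Rowan has 24 pure strategies: TzWa, TzWc, TzDa, TzDc, TzUa, TzUc, TwWa, TwWc, TwDa, TwDc, TwUa, TwUc, HzWa, HzWc, HzDa, HzDc, HzUa, HzUc, HwWa, HwWc, HwDa, HwDc, HwUa, HwUc. Columns: Stay/h, Stay/g, Stay/f, Out/h, Out/g, Out/f.
{TzWa, TwWa} → row (5,1) (5,1) (5,1) (2,7) (2,7) (2,7)
{TzWc, TwWc} → row (5,1) (5,1) (5,1) (3,1) (3,1) (3,1)
{TzDa, TwDa} → row (2,5) (2,5) (2,5) (2,7) (2,7) (2,7)
{TzDc, TwDc} → row (2,5) (2,5) (2,5) (3,1) (3,1) (3,1)
{TzUa, TwUa} → row (1,4) (1,4) (1,4) (2,7) (2,7) (2,7)
{TzUc, TwUc} → row (1,4) (1,4) (1,4) (3,1) (3,1) (3,1)
{HzWa, HzWc, HzDa, HzDc, HzUa, HzUc} → row (1,6) (1,7) (3,6) (1,6) (1,7) (3,6)
{HwWa, HwWc, HwDa, HwDc, HwUa, HwUc} → row (5,4) (5,4) (5,4) (5,4) (5,4) (5,4)
That's 8 distinct rows out of 24 strategies.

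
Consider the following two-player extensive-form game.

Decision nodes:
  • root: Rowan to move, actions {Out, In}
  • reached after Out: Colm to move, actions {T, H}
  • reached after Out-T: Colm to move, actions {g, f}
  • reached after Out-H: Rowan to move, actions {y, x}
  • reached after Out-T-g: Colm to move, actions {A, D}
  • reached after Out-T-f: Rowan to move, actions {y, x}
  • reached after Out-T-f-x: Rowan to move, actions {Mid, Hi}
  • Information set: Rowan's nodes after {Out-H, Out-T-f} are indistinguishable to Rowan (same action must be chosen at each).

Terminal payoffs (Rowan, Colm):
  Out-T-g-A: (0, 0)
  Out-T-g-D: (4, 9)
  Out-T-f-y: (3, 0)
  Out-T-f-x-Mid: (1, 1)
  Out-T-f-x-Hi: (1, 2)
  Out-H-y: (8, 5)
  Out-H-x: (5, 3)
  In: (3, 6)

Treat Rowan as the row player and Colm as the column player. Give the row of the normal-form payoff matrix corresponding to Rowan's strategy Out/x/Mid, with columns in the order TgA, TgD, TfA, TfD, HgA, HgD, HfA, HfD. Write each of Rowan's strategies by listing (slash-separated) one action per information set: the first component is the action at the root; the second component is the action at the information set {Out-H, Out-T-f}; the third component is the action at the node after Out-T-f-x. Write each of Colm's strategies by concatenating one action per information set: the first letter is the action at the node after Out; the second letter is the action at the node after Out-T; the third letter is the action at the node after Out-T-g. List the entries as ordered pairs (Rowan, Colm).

(0,0) (4,9) (1,1) (1,1) (5,3) (5,3) (5,3) (5,3)

vs TgA: Rowan plays Out → Colm plays T at [Out] → Colm plays g at [Out-T] → Colm plays A at [Out-T-g] → (0, 0)
vs TgD: Rowan plays Out → Colm plays T at [Out] → Colm plays g at [Out-T] → Colm plays D at [Out-T-g] → (4, 9)
vs TfA: Rowan plays Out → Colm plays T at [Out] → Colm plays f at [Out-T] → Rowan plays x at [Out-T-f] → Rowan plays Mid at [Out-T-f-x] → (1, 1)
vs TfD: Rowan plays Out → Colm plays T at [Out] → Colm plays f at [Out-T] → Rowan plays x at [Out-T-f] → Rowan plays Mid at [Out-T-f-x] → (1, 1)
vs HgA: Rowan plays Out → Colm plays H at [Out] → Rowan plays x at [Out-H] → (5, 3)
vs HgD: Rowan plays Out → Colm plays H at [Out] → Rowan plays x at [Out-H] → (5, 3)
vs HfA: Rowan plays Out → Colm plays H at [Out] → Rowan plays x at [Out-H] → (5, 3)
vs HfD: Rowan plays Out → Colm plays H at [Out] → Rowan plays x at [Out-H] → (5, 3)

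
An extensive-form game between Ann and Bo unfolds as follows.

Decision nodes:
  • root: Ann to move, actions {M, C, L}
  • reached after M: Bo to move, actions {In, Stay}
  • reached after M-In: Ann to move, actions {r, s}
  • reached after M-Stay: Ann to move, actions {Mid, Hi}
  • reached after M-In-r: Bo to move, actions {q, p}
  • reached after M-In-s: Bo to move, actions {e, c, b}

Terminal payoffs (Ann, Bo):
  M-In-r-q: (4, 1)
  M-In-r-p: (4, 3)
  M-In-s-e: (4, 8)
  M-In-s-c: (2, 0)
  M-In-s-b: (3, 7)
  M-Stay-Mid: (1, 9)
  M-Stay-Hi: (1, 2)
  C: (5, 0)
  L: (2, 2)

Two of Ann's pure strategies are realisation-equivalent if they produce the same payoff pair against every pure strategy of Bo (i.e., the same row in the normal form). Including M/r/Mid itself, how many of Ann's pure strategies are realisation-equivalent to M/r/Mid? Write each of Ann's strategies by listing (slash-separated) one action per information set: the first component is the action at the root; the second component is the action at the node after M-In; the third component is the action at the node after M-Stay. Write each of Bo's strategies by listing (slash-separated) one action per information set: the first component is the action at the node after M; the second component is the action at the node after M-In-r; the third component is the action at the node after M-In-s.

Row for M/r/Mid (columns In/q/e, In/q/c, In/q/b, In/p/e, In/p/c, In/p/b, Stay/q/e, Stay/q/c, Stay/q/b, Stay/p/e, Stay/p/c, Stay/p/b): (4,1) (4,1) (4,1) (4,3) (4,3) (4,3) (1,9) (1,9) (1,9) (1,9) (1,9) (1,9).
Every one of Ann's information sets is on the play path for some reply by Bo when Ann follows M/r/Mid.
Changing the action at any of them therefore changes at least one column, so only M/r/Mid itself gives this row.

1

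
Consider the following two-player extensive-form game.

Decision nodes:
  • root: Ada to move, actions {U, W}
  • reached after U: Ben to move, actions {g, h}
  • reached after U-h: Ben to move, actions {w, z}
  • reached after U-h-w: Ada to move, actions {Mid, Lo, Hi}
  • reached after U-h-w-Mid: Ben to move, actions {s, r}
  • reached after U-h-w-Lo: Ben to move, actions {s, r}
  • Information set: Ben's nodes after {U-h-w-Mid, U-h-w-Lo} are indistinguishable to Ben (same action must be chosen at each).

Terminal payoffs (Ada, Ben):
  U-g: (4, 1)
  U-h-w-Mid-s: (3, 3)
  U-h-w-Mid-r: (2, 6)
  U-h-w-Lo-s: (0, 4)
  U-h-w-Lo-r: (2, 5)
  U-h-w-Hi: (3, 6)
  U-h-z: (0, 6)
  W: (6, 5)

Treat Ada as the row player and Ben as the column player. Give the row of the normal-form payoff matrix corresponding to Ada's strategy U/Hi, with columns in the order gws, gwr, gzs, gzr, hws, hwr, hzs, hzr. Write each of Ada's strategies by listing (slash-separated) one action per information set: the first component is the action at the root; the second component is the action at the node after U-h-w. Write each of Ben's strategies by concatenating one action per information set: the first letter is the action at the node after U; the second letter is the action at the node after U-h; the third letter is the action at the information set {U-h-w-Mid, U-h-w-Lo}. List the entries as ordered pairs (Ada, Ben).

(4,1) (4,1) (4,1) (4,1) (3,6) (3,6) (0,6) (0,6)

vs gws: Ada plays U → Ben plays g at [U] → (4, 1)
vs gwr: Ada plays U → Ben plays g at [U] → (4, 1)
vs gzs: Ada plays U → Ben plays g at [U] → (4, 1)
vs gzr: Ada plays U → Ben plays g at [U] → (4, 1)
vs hws: Ada plays U → Ben plays h at [U] → Ben plays w at [U-h] → Ada plays Hi at [U-h-w] → (3, 6)
vs hwr: Ada plays U → Ben plays h at [U] → Ben plays w at [U-h] → Ada plays Hi at [U-h-w] → (3, 6)
vs hzs: Ada plays U → Ben plays h at [U] → Ben plays z at [U-h] → (0, 6)
vs hzr: Ada plays U → Ben plays h at [U] → Ben plays z at [U-h] → (0, 6)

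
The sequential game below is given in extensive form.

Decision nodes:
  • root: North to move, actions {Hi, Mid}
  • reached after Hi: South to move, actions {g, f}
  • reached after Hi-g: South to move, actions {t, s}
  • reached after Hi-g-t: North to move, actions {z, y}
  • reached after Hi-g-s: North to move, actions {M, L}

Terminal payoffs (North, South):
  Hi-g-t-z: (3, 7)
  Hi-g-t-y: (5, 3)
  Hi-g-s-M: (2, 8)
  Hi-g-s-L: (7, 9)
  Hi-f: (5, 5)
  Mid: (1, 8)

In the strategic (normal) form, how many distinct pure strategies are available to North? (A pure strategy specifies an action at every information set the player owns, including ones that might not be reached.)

North owns the root with actions {Hi, Mid} — two choices.
North owns the node after Hi-g-t with actions {z, y} — two choices.
North owns the node after Hi-g-s with actions {M, L} — two choices.
A pure strategy fixes one action at each information set independently, so the count is the product 2 × 2 × 2 = 8.
(For reference, South has 4 pure strategies, giving a 8×4 normal-form matrix.)

8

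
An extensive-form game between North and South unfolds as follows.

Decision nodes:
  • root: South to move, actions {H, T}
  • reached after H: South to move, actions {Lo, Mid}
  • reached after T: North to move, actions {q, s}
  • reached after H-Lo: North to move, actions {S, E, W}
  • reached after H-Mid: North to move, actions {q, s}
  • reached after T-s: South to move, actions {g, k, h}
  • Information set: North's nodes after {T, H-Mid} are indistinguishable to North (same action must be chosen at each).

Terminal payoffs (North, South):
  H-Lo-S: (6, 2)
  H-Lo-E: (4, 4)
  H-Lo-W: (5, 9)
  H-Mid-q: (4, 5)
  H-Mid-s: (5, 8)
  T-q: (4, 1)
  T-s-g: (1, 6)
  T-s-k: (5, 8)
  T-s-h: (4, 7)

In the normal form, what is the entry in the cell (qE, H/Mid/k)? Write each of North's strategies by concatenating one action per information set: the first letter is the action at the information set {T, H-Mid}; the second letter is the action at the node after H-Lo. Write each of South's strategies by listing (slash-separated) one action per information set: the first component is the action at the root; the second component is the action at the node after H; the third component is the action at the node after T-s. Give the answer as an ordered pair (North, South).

(4, 5)

Trace the play path from the root:
  South plays H
  South plays Mid at [H]
  North plays q at [H-Mid]
→ terminal payoff (4, 5).
(North's choice at the node after H-Lo is never reached on this path, so it doesn't affect the outcome.)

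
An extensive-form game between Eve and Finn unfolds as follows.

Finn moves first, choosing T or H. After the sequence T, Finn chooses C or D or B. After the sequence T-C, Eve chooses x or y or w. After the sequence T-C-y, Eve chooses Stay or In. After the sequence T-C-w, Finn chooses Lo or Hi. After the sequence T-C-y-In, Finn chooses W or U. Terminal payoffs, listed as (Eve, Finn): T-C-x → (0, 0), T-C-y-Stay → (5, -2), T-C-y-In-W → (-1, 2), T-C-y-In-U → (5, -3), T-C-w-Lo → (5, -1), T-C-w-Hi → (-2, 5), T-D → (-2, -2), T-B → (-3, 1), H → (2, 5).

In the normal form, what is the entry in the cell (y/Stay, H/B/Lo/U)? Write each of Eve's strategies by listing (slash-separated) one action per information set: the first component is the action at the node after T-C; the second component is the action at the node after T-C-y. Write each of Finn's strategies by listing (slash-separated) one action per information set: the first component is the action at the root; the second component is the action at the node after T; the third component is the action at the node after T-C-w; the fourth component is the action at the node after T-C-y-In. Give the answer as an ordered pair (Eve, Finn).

(2, 5)

Trace the play path from the root:
  Finn plays H
→ terminal payoff (2, 5).
(Eve's choice at the node after T-C is never reached on this path, so it doesn't affect the outcome.)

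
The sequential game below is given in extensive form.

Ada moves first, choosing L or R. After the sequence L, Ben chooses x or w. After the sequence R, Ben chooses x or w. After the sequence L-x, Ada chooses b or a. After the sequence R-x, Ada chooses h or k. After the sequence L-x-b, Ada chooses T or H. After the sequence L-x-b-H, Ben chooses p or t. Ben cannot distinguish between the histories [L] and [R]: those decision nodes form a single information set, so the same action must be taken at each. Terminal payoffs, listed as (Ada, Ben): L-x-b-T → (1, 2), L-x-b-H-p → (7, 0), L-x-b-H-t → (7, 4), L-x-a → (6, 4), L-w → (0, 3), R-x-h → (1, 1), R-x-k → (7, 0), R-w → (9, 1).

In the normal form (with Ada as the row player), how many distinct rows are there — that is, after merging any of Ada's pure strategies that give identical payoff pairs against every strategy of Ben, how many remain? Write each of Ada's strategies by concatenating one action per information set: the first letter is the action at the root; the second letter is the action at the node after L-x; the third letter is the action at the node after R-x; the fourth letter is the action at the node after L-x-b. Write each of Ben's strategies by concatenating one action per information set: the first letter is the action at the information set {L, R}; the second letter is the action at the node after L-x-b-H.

Ada has 16 pure strategies: LbhT, LbhH, LbkT, LbkH, LahT, LahH, LakT, LakH, RbhT, RbhH, RbkT, RbkH, RahT, RahH, RakT, RakH. Columns: xp, xt, wp, wt.
{LbhT, LbkT} → row (1,2) (1,2) (0,3) (0,3)
{LbhH, LbkH} → row (7,0) (7,4) (0,3) (0,3)
{LahT, LahH, LakT, LakH} → row (6,4) (6,4) (0,3) (0,3)
{RbhT, RbhH, RahT, RahH} → row (1,1) (1,1) (9,1) (9,1)
{RbkT, RbkH, RakT, RakH} → row (7,0) (7,0) (9,1) (9,1)
That's 5 distinct rows out of 16 strategies.

5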